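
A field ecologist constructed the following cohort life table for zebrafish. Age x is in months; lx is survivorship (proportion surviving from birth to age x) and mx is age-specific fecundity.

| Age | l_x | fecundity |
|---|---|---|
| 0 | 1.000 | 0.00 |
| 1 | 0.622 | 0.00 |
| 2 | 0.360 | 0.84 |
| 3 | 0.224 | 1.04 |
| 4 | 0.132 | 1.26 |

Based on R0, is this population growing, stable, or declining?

R0 = Σ lx·mx = 0 + 0 + 0.3024 + 0.23296 + 0.16632 = 0.70168
R0 < 1, so the population is declining.

declining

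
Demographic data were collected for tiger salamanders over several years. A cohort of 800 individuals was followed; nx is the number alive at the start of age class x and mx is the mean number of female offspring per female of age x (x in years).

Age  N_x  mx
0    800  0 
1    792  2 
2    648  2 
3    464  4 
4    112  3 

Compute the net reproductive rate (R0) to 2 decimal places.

6.34

lx = nx/n0 = nx/800: 1, 0.99, 0.81, 0.58, 0.14
lx·mx by age: 0, 1.98, 1.62, 2.32, 0.42
R0 = Σ lx·mx = 6.34 → 6.34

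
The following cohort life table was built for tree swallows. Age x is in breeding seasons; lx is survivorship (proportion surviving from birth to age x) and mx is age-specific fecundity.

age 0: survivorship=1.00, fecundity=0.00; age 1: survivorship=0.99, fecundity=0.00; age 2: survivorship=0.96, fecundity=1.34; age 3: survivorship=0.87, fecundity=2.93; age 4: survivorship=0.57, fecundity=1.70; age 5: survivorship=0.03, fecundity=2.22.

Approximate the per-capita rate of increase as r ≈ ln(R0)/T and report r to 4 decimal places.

0.5345

R0 = Σ lx·mx = 0 + 0 + 1.2864 + 2.5491 + 0.969 + 0.0666 = 4.8711
Σ x·lx·mx = 14.4291; T = 14.4291/4.8711 = 2.96219…
r ≈ ln(R0)/T = ln(4.8711)/2.96219… = 0.534511… → 0.5345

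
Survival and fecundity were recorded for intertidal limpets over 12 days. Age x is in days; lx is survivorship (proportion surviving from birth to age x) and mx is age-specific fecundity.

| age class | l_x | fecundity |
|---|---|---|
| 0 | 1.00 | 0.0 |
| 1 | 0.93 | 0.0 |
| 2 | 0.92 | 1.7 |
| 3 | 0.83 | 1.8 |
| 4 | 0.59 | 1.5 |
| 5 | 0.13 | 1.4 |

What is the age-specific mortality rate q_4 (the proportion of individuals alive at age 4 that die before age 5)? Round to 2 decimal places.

0.78

q_4 = (l_4 − l_5) / l_4 = (0.59 − 0.13) / 0.59
     = 0.46 / 0.59 = 0.779661… → 0.78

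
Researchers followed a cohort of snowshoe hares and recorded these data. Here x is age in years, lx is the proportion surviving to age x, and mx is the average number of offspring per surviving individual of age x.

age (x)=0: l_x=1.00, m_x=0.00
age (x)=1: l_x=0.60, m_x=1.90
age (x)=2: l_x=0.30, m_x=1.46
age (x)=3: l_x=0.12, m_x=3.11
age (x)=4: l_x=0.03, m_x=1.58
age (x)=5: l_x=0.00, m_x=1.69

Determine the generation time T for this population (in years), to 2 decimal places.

1.66

lx·mx: 0, 1.14, 0.438, 0.3732, 0.0474, 0 → R0 = 1.9986
x·lx·mx: 0, 1.14, 0.876, 1.1196, 0.1896, 0 → Σ = 3.3252
T = 3.3252 / 1.9986 = 1.663765… → 1.66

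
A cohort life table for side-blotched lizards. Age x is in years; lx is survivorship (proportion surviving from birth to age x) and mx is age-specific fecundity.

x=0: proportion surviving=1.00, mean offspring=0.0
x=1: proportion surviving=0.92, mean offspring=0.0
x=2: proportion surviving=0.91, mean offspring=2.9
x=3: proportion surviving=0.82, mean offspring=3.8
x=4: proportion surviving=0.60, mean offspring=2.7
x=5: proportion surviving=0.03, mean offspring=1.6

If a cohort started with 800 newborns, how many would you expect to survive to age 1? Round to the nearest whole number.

736

Expected survivors = N0 · l_1 = 800 × 0.92 = 736 → 736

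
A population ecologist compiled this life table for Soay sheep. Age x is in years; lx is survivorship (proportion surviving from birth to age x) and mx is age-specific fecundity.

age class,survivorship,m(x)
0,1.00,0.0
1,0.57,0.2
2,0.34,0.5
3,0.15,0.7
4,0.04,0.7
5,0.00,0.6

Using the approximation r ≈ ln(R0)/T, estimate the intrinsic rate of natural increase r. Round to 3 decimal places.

-0.414

R0 = Σ lx·mx = 0 + 0.114 + 0.17 + 0.105 + 0.028 + 0 = 0.417
Σ x·lx·mx = 0.881; T = 0.881/0.417 = 2.11271…
r ≈ ln(R0)/T = ln(0.417)/2.11271… = -0.414… → -0.414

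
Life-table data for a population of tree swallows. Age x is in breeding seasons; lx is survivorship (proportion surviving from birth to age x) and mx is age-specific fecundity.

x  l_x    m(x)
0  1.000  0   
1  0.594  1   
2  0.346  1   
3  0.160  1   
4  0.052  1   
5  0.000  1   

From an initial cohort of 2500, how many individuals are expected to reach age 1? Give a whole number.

Expected survivors = N0 · l_1 = 2500 × 0.594 = 1485 → 1485

1485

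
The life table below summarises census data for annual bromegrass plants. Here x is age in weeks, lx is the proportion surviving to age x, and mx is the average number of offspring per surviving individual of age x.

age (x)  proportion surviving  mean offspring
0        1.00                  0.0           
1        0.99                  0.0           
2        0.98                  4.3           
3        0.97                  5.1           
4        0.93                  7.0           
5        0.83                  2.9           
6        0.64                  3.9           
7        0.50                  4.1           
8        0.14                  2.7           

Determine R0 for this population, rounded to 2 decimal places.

23.00

lx·mx by age: 0, 0, 4.214, 4.947, 6.51, 2.407, 2.496, 2.05, 0.378
R0 = Σ lx·mx = 23.002 → 23.00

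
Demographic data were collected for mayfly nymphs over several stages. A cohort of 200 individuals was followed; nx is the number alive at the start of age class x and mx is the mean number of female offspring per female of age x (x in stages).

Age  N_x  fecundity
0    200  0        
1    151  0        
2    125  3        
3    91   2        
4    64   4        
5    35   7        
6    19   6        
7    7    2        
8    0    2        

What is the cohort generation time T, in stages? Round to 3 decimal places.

3.648

lx = nx/n0 = nx/200: 1, 0.755, 0.625, 0.455, 0.32, 0.175, 0.095, 0.035, 0
lx·mx: 0, 0, 1.875, 0.91, 1.28, 1.225, 0.57, 0.07, 0 → R0 = 5.93
x·lx·mx: 0, 0, 3.75, 2.73, 5.12, 6.125, 3.42, 0.49, 0 → Σ = 21.635
T = 21.635 / 5.93 = 3.648398… → 3.648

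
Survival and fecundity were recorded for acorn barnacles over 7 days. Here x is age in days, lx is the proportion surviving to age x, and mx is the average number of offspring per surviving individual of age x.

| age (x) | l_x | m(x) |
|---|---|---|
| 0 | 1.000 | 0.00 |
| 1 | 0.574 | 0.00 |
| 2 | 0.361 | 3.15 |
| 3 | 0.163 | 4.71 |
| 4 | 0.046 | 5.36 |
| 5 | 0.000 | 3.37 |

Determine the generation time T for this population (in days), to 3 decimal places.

lx·mx: 0, 0, 1.13715, 0.76773, 0.24656, 0 → R0 = 2.15144
x·lx·mx: 0, 0, 2.2743, 2.30319, 0.98624, 0 → Σ = 5.56373
T = 5.56373 / 2.15144 = 2.586049… → 2.586

2.586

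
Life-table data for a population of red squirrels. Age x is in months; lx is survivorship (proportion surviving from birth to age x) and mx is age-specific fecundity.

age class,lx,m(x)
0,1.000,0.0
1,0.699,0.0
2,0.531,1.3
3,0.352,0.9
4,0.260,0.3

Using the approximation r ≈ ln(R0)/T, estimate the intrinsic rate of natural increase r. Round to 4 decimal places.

R0 = Σ lx·mx = 0 + 0 + 0.6903 + 0.3168 + 0.078 = 1.0851
Σ x·lx·mx = 2.643; T = 2.643/1.0851 = 2.43572…
r ≈ ln(R0)/T = ln(1.0851)/2.43572… = 0.033531… → 0.0335

0.0335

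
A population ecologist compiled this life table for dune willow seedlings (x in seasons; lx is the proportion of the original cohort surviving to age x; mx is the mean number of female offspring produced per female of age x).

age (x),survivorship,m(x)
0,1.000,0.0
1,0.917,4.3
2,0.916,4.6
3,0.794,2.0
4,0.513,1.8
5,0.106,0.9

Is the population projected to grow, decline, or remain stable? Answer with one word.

growing

R0 = Σ lx·mx = 0 + 3.9431 + 4.2136 + 1.588 + 0.9234 + 0.0954 = 10.7635
R0 > 1, so the population is growing.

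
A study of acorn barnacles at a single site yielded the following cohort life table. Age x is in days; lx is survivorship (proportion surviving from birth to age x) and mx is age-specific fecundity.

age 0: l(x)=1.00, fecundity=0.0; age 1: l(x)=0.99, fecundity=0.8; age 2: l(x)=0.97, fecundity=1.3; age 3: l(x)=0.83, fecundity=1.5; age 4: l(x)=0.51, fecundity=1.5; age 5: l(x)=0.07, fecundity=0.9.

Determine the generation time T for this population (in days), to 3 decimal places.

lx·mx: 0, 0.792, 1.261, 1.245, 0.765, 0.063 → R0 = 4.126
x·lx·mx: 0, 0.792, 2.522, 3.735, 3.06, 0.315 → Σ = 10.424
T = 10.424 / 4.126 = 2.526418… → 2.526

2.526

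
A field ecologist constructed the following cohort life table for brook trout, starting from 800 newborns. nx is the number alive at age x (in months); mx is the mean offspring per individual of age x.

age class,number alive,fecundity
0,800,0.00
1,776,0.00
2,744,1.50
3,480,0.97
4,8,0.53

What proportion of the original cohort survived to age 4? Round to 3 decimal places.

l_4 = n_4/n_0 = 8/800 = 0.01 → 0.010

0.010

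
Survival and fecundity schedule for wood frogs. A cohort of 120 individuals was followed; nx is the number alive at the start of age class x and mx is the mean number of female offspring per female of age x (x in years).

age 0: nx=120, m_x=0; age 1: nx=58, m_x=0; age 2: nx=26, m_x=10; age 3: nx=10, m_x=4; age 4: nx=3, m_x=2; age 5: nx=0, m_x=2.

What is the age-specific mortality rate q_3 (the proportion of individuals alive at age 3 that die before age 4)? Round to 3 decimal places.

0.700

lx = nx/n0 = nx/120: 1, 0.48333…, 0.21667…, 0.08333…, 0.025, 0
q_3 = (l_3 − l_4) / l_3 = (0.083333… − 0.025) / 0.083333…
     = 0.058333… / 0.083333… = 0.7… → 0.700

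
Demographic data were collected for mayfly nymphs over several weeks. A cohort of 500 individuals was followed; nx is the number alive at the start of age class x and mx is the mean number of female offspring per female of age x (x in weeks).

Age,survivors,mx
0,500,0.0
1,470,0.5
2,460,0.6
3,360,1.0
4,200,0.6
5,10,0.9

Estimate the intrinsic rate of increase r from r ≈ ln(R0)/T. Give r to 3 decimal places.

0.290

lx = nx/n0 = nx/500: 1, 0.94, 0.92, 0.72, 0.4, 0.02
R0 = Σ lx·mx = 0 + 0.47 + 0.552 + 0.72 + 0.24 + 0.018 = 2
Σ x·lx·mx = 4.784; T = 4.784/2 = 2.392
r ≈ ln(R0)/T = ln(2)/2.392 = 0.28978… → 0.290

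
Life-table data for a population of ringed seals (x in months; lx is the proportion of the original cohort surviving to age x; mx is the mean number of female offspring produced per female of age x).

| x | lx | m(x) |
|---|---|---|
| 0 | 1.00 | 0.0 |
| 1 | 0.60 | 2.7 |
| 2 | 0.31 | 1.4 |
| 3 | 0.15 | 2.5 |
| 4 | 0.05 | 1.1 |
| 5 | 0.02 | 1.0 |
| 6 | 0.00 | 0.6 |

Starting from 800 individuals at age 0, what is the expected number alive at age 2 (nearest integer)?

248

Expected survivors = N0 · l_2 = 800 × 0.31 = 248 → 248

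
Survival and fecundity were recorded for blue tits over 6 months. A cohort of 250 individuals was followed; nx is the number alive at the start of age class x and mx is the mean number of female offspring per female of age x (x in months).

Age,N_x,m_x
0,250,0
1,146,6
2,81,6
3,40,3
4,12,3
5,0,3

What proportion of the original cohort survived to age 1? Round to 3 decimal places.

l_1 = n_1/n_0 = 146/250 = 0.584 → 0.584

0.584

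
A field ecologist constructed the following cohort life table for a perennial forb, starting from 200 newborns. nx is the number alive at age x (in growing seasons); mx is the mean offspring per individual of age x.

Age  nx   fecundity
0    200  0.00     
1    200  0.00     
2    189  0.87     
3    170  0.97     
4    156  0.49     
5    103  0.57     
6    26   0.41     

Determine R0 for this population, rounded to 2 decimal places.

lx = nx/n0 = nx/200: 1, 1, 0.945, 0.85, 0.78, 0.515, 0.13
lx·mx by age: 0, 0, 0.82215, 0.8245, 0.3822, 0.29355, 0.0533
R0 = Σ lx·mx = 2.3757 → 2.38

2.38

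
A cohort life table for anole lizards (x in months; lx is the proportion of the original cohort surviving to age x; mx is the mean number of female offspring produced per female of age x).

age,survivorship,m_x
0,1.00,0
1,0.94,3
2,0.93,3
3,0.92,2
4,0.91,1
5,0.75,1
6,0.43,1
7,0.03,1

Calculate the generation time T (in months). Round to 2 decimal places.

lx·mx: 0, 2.82, 2.79, 1.84, 0.91, 0.75, 0.43, 0.03 → R0 = 9.57
x·lx·mx: 0, 2.82, 5.58, 5.52, 3.64, 3.75, 2.58, 0.21 → Σ = 24.1
T = 24.1 / 9.57 = 2.518286… → 2.52

2.52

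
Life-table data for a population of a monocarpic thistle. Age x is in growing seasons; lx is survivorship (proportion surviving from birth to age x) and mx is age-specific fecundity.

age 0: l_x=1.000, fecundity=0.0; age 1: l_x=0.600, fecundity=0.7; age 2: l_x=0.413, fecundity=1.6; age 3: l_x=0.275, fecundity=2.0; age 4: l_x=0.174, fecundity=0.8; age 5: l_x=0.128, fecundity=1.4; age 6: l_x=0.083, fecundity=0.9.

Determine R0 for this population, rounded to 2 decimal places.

lx·mx by age: 0, 0.42, 0.6608, 0.55, 0.1392, 0.1792, 0.0747
R0 = Σ lx·mx = 2.0239 → 2.02

2.02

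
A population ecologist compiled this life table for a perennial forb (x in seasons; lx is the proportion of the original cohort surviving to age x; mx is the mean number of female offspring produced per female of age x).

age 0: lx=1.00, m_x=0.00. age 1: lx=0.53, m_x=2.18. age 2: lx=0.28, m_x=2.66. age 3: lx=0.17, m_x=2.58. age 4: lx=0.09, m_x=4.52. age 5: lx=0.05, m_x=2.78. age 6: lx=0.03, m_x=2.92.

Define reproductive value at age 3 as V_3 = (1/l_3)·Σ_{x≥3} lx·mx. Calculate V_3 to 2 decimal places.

6.31

lx·mx for x ≥ 3: 0.4386, 0.4068, 0.139, 0.0876 → sum = 1.072
V_3 = 1.072 / l_3 = 1.072 / 0.17 = 6.305882… → 6.31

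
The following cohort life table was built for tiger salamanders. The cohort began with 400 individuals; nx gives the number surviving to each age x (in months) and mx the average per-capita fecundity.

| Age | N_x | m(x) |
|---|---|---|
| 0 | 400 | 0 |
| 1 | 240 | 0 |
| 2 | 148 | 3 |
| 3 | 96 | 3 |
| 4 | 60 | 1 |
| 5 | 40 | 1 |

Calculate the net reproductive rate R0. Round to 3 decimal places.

2.080

lx = nx/n0 = nx/400: 1, 0.6, 0.37, 0.24, 0.15, 0.1
lx·mx by age: 0, 0, 1.11, 0.72, 0.15, 0.1
R0 = Σ lx·mx = 2.08 → 2.080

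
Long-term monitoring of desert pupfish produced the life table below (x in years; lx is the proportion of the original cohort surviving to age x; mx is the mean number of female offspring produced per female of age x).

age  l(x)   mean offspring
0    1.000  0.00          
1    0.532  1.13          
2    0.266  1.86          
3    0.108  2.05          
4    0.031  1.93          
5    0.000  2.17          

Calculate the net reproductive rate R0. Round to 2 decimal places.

lx·mx by age: 0, 0.60116, 0.49476, 0.2214, 0.05983, 0
R0 = Σ lx·mx = 1.37715 → 1.38

1.38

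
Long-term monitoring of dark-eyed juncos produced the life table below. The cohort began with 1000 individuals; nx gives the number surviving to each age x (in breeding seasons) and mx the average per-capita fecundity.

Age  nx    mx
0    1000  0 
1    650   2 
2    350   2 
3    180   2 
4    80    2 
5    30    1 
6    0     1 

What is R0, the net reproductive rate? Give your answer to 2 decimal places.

lx = nx/n0 = nx/1000: 1, 0.65, 0.35, 0.18, 0.08, 0.03, 0
lx·mx by age: 0, 1.3, 0.7, 0.36, 0.16, 0.03, 0
R0 = Σ lx·mx = 2.55 → 2.55

2.55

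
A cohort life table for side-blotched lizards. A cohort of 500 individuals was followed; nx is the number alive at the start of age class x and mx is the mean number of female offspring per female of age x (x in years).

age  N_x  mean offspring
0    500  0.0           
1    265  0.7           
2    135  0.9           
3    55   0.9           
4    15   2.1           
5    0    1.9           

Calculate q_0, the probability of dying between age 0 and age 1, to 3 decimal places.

0.470

lx = nx/n0 = nx/500: 1, 0.53, 0.27, 0.11, 0.03, 0
q_0 = (l_0 − l_1) / l_0 = (1 − 0.53) / 1
     = 0.47 / 1 = 0.47 → 0.470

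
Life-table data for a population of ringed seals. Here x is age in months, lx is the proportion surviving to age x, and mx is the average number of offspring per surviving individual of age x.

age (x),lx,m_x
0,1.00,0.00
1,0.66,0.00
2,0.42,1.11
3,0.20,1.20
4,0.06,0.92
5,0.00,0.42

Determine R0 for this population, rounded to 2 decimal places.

lx·mx by age: 0, 0, 0.4662, 0.24, 0.0552, 0
R0 = Σ lx·mx = 0.7614 → 0.76

0.76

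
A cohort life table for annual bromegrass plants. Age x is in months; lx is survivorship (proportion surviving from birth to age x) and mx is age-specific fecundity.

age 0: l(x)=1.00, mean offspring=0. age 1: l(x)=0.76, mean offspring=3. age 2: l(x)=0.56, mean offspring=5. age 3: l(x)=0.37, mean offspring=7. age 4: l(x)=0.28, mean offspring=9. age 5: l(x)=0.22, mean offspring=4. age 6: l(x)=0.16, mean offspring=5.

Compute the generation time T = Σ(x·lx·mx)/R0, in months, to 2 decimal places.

2.94

lx·mx: 0, 2.28, 2.8, 2.59, 2.52, 0.88, 0.8 → R0 = 11.87
x·lx·mx: 0, 2.28, 5.6, 7.77, 10.08, 4.4, 4.8 → Σ = 34.93
T = 34.93 / 11.87 = 2.942713… → 2.94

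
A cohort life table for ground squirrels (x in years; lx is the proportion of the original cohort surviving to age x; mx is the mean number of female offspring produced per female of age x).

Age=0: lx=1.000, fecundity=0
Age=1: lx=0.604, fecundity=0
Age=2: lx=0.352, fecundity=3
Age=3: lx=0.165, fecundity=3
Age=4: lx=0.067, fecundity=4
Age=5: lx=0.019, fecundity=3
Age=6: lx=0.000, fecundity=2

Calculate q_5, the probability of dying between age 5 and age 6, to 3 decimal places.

1.000

q_5 = (l_5 − l_6) / l_5 = (0.019 − 0) / 0.019
     = 0.019 / 0.019 = 1 → 1.000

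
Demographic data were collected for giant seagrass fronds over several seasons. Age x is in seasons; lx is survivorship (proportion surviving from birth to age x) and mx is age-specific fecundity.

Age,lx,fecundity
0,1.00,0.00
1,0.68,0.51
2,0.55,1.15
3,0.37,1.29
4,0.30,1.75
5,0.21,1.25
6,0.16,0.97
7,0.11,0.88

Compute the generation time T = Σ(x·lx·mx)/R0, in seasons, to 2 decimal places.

lx·mx: 0, 0.3468, 0.6325, 0.4773, 0.525, 0.2625, 0.1552, 0.0968 → R0 = 2.4961
x·lx·mx: 0, 0.3468, 1.265, 1.4319, 2.1, 1.3125, 0.9312, 0.6776 → Σ = 8.065
T = 8.065 / 2.4961 = 3.23104… → 3.23

3.23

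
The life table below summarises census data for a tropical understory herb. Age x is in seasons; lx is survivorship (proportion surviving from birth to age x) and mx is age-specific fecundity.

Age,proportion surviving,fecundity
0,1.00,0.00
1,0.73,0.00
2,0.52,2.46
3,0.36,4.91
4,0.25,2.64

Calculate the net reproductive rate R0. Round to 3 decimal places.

3.707

lx·mx by age: 0, 0, 1.2792, 1.7676, 0.66
R0 = Σ lx·mx = 3.7068 → 3.707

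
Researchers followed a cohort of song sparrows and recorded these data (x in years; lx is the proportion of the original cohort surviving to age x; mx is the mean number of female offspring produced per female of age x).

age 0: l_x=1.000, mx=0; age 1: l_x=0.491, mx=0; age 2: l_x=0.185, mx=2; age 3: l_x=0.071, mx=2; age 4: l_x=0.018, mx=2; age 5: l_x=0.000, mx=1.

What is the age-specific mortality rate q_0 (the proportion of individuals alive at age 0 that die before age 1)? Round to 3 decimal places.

q_0 = (l_0 − l_1) / l_0 = (1 − 0.491) / 1
     = 0.509 / 1 = 0.509 → 0.509

0.509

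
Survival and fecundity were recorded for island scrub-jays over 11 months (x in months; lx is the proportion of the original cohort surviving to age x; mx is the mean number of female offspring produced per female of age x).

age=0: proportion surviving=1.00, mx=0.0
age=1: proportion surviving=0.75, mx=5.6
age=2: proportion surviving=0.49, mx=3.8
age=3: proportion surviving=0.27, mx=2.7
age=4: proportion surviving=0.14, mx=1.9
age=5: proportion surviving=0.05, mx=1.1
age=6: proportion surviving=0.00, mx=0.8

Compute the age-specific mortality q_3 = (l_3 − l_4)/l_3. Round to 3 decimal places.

q_3 = (l_3 − l_4) / l_3 = (0.27 − 0.14) / 0.27
     = 0.13 / 0.27 = 0.481481… → 0.481

0.481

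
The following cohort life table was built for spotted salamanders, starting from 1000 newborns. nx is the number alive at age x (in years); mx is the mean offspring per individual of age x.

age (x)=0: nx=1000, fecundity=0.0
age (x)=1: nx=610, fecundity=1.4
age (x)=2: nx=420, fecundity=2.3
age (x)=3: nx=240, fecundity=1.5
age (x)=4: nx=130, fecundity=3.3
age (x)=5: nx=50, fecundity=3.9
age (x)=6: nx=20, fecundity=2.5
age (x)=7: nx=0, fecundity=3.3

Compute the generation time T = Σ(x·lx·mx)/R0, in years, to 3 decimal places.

lx = nx/n0 = nx/1000: 1, 0.61, 0.42, 0.24, 0.13, 0.05, 0.02, 0
lx·mx: 0, 0.854, 0.966, 0.36, 0.429, 0.195, 0.05, 0 → R0 = 2.854
x·lx·mx: 0, 0.854, 1.932, 1.08, 1.716, 0.975, 0.3, 0 → Σ = 6.857
T = 6.857 / 2.854 = 2.402593… → 2.403

2.403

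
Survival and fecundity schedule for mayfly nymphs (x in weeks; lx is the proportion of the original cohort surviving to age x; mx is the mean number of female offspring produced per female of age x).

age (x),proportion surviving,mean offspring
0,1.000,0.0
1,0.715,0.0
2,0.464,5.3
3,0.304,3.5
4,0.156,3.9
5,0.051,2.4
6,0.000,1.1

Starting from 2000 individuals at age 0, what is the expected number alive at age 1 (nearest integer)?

1430

Expected survivors = N0 · l_1 = 2000 × 0.715 = 1430 → 1430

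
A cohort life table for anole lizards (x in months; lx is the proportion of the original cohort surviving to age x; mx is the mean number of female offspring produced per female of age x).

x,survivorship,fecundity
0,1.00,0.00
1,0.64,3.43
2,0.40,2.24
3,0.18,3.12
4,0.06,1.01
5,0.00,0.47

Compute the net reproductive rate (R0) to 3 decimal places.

3.713

lx·mx by age: 0, 2.1952, 0.896, 0.5616, 0.0606, 0
R0 = Σ lx·mx = 3.7134 → 3.713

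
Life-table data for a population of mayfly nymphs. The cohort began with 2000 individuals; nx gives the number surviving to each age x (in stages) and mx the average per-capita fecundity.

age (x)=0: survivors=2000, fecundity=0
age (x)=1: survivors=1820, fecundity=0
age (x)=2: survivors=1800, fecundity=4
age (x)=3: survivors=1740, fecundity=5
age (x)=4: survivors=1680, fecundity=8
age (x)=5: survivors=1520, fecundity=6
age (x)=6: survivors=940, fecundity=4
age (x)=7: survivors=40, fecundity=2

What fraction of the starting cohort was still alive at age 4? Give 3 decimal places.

l_4 = n_4/n_0 = 1680/2000 = 0.84 → 0.840

0.840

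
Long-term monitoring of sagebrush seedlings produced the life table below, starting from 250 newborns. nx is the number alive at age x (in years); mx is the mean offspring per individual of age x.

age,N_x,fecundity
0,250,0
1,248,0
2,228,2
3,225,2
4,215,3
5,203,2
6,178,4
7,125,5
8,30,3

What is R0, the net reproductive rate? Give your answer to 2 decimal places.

13.54

lx = nx/n0 = nx/250: 1, 0.992, 0.912, 0.9, 0.86, 0.812, 0.712, 0.5, 0.12
lx·mx by age: 0, 0, 1.824, 1.8, 2.58, 1.624, 2.848, 2.5, 0.36
R0 = Σ lx·mx = 13.536 → 13.54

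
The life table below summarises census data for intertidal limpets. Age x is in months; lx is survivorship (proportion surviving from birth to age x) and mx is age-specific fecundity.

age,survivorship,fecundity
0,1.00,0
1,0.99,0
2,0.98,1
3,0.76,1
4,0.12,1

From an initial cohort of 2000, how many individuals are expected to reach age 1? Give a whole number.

Expected survivors = N0 · l_1 = 2000 × 0.99 = 1980 → 1980

1980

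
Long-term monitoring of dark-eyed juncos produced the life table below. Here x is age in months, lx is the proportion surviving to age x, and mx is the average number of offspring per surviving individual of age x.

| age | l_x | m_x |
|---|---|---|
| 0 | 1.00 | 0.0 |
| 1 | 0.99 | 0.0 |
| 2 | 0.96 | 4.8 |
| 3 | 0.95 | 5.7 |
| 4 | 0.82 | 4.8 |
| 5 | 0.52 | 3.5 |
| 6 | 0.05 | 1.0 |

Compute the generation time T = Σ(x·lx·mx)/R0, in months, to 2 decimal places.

3.20

lx·mx: 0, 0, 4.608, 5.415, 3.936, 1.82, 0.05 → R0 = 15.829
x·lx·mx: 0, 0, 9.216, 16.245, 15.744, 9.1, 0.3 → Σ = 50.605
T = 50.605 / 15.829 = 3.19698… → 3.20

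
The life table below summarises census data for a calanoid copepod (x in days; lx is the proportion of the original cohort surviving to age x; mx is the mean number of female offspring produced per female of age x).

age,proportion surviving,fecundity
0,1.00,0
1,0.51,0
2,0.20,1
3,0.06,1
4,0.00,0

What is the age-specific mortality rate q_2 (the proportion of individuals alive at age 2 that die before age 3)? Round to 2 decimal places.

0.70

q_2 = (l_2 − l_3) / l_2 = (0.2 − 0.06) / 0.2
     = 0.14 / 0.2 = 0.7 → 0.70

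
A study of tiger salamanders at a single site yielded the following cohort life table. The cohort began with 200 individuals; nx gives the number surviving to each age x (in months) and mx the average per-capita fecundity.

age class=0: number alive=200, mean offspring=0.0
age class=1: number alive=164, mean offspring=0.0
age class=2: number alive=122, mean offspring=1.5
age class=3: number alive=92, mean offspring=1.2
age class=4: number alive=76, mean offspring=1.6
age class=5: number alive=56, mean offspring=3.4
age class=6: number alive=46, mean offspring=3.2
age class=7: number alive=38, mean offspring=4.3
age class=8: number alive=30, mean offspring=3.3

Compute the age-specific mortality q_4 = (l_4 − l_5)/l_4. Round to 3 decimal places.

lx = nx/n0 = nx/200: 1, 0.82, 0.61, 0.46, 0.38, 0.28, 0.23, 0.19, 0.15
q_4 = (l_4 − l_5) / l_4 = (0.38 − 0.28) / 0.38
     = 0.1 / 0.38 = 0.263158… → 0.263

0.263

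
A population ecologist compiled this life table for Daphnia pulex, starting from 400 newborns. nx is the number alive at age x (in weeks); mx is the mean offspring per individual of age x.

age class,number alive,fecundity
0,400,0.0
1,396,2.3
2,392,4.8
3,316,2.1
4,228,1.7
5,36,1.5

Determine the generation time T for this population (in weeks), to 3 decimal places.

lx = nx/n0 = nx/400: 1, 0.99, 0.98, 0.79, 0.57, 0.09
lx·mx: 0, 2.277, 4.704, 1.659, 0.969, 0.135 → R0 = 9.744
x·lx·mx: 0, 2.277, 9.408, 4.977, 3.876, 0.675 → Σ = 21.213
T = 21.213 / 9.744 = 2.177032… → 2.177

2.177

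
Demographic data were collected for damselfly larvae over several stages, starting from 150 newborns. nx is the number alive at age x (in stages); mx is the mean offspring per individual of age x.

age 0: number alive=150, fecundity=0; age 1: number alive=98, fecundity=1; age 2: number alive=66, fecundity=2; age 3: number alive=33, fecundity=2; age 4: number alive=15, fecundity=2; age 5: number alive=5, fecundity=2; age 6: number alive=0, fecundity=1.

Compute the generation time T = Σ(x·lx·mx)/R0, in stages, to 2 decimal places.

2.17

lx = nx/n0 = nx/150: 1, 0.65333…, 0.44, 0.22, 0.1, 0.03333…, 0
lx·mx: 0, 0.653333…, 0.88, 0.44, 0.2, 0.066667…, 0 → R0 = 2.24…
x·lx·mx: 0, 0.653333…, 1.76, 1.32, 0.8, 0.333333…, 0 → Σ = 4.866667…
T = 4.866667… / 2.24… = 2.172619… → 2.17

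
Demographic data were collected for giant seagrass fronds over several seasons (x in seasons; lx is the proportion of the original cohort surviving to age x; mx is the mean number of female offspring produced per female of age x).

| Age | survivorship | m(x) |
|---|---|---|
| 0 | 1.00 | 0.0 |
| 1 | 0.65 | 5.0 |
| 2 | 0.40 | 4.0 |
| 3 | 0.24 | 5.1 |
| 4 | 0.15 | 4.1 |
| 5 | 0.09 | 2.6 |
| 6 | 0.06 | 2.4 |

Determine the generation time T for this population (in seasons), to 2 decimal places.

lx·mx: 0, 3.25, 1.6, 1.224, 0.615, 0.234, 0.144 → R0 = 7.067
x·lx·mx: 0, 3.25, 3.2, 3.672, 2.46, 1.17, 0.864 → Σ = 14.616
T = 14.616 / 7.067 = 2.068204… → 2.07

2.07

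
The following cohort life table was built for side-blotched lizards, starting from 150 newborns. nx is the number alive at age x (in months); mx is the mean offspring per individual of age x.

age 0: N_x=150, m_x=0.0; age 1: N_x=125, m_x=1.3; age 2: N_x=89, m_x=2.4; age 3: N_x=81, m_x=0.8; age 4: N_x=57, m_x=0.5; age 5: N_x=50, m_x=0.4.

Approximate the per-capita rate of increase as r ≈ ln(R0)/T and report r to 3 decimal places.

lx = nx/n0 = nx/150: 1, 0.83333…, 0.59333…, 0.54, 0.38, 0.33333…
R0 = Σ lx·mx = 0 + 1.08333… + 1.424… + 0.432 + 0.19 + 0.13333… = 3.262667…
Σ x·lx·mx = 6.654…; T = 6.654…/3.262667… = 2.03944…
r ≈ ln(R0)/T = ln(3.262667…)/2.03944… = 0.57984… → 0.580

0.580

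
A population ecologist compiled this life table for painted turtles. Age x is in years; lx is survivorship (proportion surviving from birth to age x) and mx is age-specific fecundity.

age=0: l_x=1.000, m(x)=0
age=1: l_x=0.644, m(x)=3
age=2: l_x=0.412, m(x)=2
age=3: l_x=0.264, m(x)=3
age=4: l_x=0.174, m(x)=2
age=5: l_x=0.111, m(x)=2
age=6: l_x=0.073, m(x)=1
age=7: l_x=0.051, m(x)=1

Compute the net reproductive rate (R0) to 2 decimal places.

4.24

lx·mx by age: 0, 1.932, 0.824, 0.792, 0.348, 0.222, 0.073, 0.051
R0 = Σ lx·mx = 4.242 → 4.24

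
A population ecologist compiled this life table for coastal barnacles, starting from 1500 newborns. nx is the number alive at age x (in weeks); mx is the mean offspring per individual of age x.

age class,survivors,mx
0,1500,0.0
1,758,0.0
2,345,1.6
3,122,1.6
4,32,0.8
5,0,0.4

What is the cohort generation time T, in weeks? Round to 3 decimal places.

lx = nx/n0 = nx/1500: 1, 0.50533…, 0.23, 0.08133…, 0.02133…, 0
lx·mx: 0, 0, 0.368, 0.130133…, 0.017067…, 0 → R0 = 0.5152…
x·lx·mx: 0, 0, 0.736, 0.3904…, 0.068267…, 0 → Σ = 1.194667…
T = 1.194667… / 0.5152… = 2.318841… → 2.319

2.319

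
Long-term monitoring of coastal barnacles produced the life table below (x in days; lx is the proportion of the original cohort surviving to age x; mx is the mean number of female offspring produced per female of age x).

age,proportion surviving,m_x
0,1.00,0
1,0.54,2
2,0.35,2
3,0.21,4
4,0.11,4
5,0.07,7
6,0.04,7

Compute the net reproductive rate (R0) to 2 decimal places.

3.83

lx·mx by age: 0, 1.08, 0.7, 0.84, 0.44, 0.49, 0.28
R0 = Σ lx·mx = 3.83 → 3.83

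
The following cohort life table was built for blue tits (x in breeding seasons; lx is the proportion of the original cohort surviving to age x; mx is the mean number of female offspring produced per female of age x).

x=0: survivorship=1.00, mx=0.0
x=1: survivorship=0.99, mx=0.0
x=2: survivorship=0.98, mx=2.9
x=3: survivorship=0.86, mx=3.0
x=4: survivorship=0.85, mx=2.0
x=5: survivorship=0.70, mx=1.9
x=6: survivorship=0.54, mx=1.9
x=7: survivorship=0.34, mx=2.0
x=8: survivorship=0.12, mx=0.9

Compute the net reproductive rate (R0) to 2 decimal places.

lx·mx by age: 0, 0, 2.842, 2.58, 1.7, 1.33, 1.026, 0.68, 0.108
R0 = Σ lx·mx = 10.266 → 10.27

10.27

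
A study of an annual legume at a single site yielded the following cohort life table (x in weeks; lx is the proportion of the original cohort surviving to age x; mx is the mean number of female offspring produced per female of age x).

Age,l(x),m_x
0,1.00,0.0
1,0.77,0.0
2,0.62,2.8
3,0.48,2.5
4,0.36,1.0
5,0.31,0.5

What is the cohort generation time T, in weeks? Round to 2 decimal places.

lx·mx: 0, 0, 1.736, 1.2, 0.36, 0.155 → R0 = 3.451
x·lx·mx: 0, 0, 3.472, 3.6, 1.44, 0.775 → Σ = 9.287
T = 9.287 / 3.451 = 2.691104… → 2.69

2.69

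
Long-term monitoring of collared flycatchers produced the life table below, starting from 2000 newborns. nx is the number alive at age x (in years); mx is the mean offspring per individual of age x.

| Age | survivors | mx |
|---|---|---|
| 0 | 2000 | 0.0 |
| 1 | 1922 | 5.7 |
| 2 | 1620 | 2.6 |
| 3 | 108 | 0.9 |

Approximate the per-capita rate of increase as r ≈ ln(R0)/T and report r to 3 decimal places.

1.577

lx = nx/n0 = nx/2000: 1, 0.961, 0.81, 0.054
R0 = Σ lx·mx = 0 + 5.4777 + 2.106 + 0.0486 = 7.6323
Σ x·lx·mx = 9.8355; T = 9.8355/7.6323 = 1.28867…
r ≈ ln(R0)/T = ln(7.6323)/1.28867… = 1.57712… → 1.577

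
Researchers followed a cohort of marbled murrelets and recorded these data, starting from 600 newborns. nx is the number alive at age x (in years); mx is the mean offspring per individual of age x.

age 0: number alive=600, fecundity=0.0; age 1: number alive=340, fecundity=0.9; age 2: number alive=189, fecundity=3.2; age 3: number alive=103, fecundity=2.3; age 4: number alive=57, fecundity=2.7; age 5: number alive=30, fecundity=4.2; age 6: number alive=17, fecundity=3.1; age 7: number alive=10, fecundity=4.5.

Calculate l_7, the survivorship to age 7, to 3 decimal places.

l_7 = n_7/n_0 = 10/600 = 0.016667… → 0.017

0.017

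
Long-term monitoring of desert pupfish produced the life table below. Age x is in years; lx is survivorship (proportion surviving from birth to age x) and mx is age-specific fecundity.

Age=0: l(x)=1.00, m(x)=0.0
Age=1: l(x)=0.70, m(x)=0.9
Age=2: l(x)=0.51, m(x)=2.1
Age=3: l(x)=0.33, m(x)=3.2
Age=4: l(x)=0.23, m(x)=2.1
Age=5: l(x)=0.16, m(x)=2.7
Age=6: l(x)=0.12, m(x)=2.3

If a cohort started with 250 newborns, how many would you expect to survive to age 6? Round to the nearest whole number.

30

Expected survivors = N0 · l_6 = 250 × 0.12 = 30 → 30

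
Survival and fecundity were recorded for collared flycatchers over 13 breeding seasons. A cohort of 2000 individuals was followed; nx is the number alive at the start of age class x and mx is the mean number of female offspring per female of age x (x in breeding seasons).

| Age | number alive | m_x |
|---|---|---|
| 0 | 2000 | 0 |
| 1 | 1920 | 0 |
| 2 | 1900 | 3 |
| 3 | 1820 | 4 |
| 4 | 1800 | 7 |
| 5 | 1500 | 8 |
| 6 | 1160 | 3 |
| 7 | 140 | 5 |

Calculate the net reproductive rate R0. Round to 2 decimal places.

20.88

lx = nx/n0 = nx/2000: 1, 0.96, 0.95, 0.91, 0.9, 0.75, 0.58, 0.07
lx·mx by age: 0, 0, 2.85, 3.64, 6.3, 6, 1.74, 0.35
R0 = Σ lx·mx = 20.88 → 20.88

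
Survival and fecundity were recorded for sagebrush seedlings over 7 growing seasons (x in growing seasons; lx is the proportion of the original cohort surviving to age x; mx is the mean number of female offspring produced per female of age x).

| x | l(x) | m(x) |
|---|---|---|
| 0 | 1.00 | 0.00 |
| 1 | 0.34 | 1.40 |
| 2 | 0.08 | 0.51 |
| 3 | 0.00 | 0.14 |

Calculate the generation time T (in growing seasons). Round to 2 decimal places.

1.08

lx·mx: 0, 0.476, 0.0408, 0 → R0 = 0.5168
x·lx·mx: 0, 0.476, 0.0816, 0 → Σ = 0.5576
T = 0.5576 / 0.5168 = 1.078947… → 1.08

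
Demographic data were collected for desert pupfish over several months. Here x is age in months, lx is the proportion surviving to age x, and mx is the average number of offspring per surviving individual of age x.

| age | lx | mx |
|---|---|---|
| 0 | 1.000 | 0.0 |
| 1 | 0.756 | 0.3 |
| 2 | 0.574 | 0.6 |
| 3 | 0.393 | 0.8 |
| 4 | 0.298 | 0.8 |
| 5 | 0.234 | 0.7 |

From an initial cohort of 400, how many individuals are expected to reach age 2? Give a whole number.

Expected survivors = N0 · l_2 = 400 × 0.574 = 229.6 → 230

230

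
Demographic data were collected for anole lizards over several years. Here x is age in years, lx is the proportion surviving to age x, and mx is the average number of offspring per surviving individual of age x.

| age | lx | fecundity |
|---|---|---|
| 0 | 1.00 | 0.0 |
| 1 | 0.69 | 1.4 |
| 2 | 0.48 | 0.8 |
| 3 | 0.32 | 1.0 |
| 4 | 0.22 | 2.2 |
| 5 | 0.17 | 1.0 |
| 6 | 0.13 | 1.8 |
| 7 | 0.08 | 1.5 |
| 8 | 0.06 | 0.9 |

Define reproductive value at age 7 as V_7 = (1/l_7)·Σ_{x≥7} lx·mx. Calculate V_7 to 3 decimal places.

lx·mx for x ≥ 7: 0.12, 0.054 → sum = 0.174
V_7 = 0.174 / l_7 = 0.174 / 0.08 = 2.175 → 2.175

2.175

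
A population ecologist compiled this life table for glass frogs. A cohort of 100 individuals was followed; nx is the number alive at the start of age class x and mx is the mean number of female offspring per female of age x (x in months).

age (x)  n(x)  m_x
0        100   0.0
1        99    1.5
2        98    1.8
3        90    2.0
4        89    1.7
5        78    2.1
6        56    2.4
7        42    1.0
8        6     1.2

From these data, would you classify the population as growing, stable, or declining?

lx = nx/n0 = nx/100: 1, 0.99, 0.98, 0.9, 0.89, 0.78, 0.56, 0.42, 0.06
R0 = Σ lx·mx = 0 + 1.485 + 1.764 + 1.8 + 1.513 + 1.638 + 1.344 + 0.42 + 0.072 = 10.036
R0 > 1, so the population is growing.

growing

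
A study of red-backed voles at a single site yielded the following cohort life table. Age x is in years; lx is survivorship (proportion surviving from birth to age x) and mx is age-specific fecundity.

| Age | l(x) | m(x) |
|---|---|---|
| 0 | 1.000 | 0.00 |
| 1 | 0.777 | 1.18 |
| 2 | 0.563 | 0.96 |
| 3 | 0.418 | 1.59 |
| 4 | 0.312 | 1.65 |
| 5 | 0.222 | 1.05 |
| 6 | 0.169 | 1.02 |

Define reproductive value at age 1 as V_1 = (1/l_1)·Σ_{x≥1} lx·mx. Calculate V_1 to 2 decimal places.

lx·mx for x ≥ 1: 0.91686, 0.54048, 0.66462, 0.5148, 0.2331, 0.17238 → sum = 3.04224
V_1 = 3.04224 / l_1 = 3.04224 / 0.777 = 3.915367… → 3.92

3.92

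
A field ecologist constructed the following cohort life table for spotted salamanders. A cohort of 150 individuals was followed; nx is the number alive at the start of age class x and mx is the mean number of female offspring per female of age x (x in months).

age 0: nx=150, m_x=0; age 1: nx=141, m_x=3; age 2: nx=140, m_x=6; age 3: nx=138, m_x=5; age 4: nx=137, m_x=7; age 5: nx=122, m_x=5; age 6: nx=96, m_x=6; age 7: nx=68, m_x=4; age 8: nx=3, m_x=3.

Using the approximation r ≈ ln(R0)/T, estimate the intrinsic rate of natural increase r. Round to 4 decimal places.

lx = nx/n0 = nx/150: 1, 0.94, 0.93333…, 0.92, 0.91333…, 0.81333…, 0.64, 0.45333…, 0.02
R0 = Σ lx·mx = 0 + 2.82 + 5.6… + 4.6 + 6.39333… + 4.06667… + 3.84 + 1.81333… + 0.06 = 29.193333…
Σ x·lx·mx = 109.94…; T = 109.94…/29.193333… = 3.76593…
r ≈ ln(R0)/T = ln(29.193333…)/3.76593… = 0.895912… → 0.8959

0.8959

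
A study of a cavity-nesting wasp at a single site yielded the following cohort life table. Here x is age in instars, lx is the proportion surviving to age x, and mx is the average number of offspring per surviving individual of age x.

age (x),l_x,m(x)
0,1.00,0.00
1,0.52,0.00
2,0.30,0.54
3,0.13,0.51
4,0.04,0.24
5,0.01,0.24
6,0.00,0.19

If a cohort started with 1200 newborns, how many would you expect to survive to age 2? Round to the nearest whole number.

Expected survivors = N0 · l_2 = 1200 × 0.30 = 360 → 360

360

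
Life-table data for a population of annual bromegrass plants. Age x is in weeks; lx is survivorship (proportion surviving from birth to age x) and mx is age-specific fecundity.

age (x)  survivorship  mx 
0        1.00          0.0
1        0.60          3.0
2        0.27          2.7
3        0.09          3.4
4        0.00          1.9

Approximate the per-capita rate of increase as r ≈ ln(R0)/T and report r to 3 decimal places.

R0 = Σ lx·mx = 0 + 1.8 + 0.729 + 0.306 + 0 = 2.835
Σ x·lx·mx = 4.176; T = 4.176/2.835 = 1.47302…
r ≈ ln(R0)/T = ln(2.835)/1.47302… = 0.70742… → 0.707

0.707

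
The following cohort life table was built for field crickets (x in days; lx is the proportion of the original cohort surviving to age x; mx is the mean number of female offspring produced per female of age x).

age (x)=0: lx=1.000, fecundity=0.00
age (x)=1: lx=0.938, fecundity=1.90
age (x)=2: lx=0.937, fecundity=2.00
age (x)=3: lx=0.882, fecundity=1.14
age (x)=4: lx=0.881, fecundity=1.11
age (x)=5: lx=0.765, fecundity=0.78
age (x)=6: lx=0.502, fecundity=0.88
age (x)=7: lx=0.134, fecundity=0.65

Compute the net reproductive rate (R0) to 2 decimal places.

lx·mx by age: 0, 1.7822, 1.874, 1.00548, 0.97791, 0.5967, 0.44176, 0.0871
R0 = Σ lx·mx = 6.76515 → 6.77

6.77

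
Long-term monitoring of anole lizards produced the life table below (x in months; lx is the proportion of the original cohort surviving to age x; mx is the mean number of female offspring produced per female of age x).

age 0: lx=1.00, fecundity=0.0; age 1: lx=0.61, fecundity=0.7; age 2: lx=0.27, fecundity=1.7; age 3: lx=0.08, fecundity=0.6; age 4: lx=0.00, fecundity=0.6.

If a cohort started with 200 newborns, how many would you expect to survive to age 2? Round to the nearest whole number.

54

Expected survivors = N0 · l_2 = 200 × 0.27 = 54 → 54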